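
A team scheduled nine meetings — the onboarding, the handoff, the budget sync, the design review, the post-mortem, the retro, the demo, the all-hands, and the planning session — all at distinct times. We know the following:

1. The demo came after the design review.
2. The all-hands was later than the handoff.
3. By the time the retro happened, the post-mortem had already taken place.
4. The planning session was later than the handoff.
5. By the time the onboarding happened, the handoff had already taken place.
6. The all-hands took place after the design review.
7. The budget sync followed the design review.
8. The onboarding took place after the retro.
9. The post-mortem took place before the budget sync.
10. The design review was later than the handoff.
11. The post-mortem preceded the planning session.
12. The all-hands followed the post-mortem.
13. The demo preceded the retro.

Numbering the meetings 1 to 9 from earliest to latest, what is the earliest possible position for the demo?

3

The design review and the handoff must both come before the demo — 2 forced predecessors.
Nothing else is forced ahead of the demo, so its earliest slot is position 2 + 1 = 3.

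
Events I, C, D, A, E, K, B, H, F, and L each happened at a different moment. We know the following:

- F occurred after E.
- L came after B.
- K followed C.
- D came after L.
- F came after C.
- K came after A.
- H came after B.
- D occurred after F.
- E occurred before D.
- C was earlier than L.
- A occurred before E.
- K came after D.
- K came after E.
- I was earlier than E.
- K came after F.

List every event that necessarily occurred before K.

Directly stated before K: A, C, D, E, and F.
B reaches K via B → L → D → K.
I reaches K via I → E → K.
L reaches K via L → D → K.
No chain forces H ahead of K.

A, B, C, D, E, F, I, L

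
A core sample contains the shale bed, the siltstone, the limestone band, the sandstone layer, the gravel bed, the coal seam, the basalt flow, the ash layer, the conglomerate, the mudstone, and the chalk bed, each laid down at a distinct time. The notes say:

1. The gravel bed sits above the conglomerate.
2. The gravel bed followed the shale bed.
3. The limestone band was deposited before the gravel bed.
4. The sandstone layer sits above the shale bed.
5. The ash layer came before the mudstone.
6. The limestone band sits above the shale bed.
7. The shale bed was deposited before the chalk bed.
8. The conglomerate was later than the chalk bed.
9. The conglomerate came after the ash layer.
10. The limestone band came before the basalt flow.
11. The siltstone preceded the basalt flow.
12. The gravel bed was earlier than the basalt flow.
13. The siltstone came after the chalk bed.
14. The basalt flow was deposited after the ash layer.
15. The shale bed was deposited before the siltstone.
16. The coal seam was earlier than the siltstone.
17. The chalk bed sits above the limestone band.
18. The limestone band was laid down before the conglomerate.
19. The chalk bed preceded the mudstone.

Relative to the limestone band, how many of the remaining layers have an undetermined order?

Forced before the limestone band: the shale bed; forced after the limestone band: the basalt flow, the chalk bed, the conglomerate, the gravel bed, the mudstone, and the siltstone.
That leaves the ash layer, the coal seam, and the sandstone layer with no forced order relative to the limestone band — 3.

3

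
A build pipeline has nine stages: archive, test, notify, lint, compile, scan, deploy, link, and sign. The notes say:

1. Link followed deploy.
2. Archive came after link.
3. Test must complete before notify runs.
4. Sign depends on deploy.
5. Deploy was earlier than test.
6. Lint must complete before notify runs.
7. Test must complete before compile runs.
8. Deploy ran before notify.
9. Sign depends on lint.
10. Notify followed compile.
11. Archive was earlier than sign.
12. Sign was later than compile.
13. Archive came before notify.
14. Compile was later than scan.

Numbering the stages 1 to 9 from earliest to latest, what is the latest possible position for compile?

Compile must come before notify and sign — 2 stages forced after it.
Everything else can be placed before compile in some valid order, so compile can sit as late as position 9 − 2 = 7.

7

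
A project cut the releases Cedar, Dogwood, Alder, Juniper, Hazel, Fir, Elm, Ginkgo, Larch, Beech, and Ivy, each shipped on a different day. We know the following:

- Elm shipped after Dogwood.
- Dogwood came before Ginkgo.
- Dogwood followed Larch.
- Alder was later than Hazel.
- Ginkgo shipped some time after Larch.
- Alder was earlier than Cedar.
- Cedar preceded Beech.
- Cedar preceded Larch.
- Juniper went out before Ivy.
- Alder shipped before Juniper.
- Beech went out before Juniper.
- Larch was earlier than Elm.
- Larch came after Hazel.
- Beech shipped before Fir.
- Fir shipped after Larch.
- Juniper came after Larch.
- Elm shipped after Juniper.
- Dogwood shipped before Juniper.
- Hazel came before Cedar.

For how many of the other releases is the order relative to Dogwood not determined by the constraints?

2

Forced before Dogwood: Alder, Cedar, Hazel, and Larch; forced after Dogwood: Elm, Ginkgo, Ivy, and Juniper.
That leaves Beech and Fir with no forced order relative to Dogwood — 2.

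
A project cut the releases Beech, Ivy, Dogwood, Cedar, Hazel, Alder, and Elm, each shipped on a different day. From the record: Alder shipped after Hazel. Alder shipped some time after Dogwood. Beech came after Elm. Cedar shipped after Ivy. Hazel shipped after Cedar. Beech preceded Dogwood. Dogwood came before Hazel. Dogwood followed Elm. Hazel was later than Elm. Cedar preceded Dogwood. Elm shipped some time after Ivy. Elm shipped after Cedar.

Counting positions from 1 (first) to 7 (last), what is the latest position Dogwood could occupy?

Dogwood must come before Alder and Hazel — 2 releases forced after it.
Everything else can be placed before Dogwood in some valid order, so Dogwood can sit as late as position 7 − 2 = 5.

5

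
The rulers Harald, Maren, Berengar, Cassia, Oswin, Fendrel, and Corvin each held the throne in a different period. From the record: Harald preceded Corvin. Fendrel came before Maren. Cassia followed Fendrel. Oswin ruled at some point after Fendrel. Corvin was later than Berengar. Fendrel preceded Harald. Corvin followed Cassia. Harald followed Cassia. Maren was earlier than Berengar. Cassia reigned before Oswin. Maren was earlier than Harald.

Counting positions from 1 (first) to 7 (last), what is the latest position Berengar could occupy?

Berengar must come before Corvin — 1 ruler forced after them.
Everything else can be placed before Berengar in some valid order, so Berengar can sit as late as position 7 − 1 = 6.

6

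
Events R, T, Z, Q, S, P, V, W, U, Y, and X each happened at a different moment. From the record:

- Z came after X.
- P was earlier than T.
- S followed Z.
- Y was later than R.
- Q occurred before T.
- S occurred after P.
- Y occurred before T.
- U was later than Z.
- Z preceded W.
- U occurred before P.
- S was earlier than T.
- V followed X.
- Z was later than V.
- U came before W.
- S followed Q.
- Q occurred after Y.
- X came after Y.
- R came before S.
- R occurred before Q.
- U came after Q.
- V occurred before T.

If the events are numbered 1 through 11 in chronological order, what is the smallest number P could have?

Q, R, U, V, X, Y, and Z must all come before P — 7 forced predecessors.
Nothing else is forced ahead of P, so its earliest slot is position 7 + 1 = 8.

8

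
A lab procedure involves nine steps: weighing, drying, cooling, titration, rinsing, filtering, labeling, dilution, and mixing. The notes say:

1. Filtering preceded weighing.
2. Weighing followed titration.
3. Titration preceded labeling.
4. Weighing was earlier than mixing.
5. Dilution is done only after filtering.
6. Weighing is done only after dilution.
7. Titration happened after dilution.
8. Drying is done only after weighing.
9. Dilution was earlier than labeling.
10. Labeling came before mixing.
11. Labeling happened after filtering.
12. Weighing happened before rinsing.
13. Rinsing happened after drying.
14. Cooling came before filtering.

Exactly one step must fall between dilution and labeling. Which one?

titration

Tracing the constraints gives dilution → titration → labeling, so titration sits after dilution and before labeling.
No other step is forced both after dilution and before labeling.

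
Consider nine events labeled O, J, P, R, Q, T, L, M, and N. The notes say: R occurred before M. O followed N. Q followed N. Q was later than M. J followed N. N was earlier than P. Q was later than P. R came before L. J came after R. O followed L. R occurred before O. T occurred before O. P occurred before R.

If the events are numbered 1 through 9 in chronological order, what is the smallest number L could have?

4

N, P, and R must all come before L — 3 forced predecessors.
Nothing else is forced ahead of L, so its earliest slot is position 3 + 1 = 4.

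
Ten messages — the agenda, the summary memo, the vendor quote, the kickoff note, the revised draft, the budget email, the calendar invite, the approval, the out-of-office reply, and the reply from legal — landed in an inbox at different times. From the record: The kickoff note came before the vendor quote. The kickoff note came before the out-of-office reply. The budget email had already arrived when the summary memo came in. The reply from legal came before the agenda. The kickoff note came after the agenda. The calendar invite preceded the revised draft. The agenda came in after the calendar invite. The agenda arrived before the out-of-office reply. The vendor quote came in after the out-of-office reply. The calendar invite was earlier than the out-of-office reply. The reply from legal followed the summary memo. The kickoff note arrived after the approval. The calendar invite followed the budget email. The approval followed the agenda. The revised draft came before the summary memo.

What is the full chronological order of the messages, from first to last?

the budget email, the calendar invite, the revised draft, the summary memo, the reply from legal, the agenda, the approval, the kickoff note, the out-of-office reply, the vendor quote

The constraints fix every adjacent pair, so only one ordering works:
the budget email → the calendar invite → the revised draft → the summary memo → the reply from legal → the agenda → the approval → the kickoff note → the out-of-office reply → the vendor quote.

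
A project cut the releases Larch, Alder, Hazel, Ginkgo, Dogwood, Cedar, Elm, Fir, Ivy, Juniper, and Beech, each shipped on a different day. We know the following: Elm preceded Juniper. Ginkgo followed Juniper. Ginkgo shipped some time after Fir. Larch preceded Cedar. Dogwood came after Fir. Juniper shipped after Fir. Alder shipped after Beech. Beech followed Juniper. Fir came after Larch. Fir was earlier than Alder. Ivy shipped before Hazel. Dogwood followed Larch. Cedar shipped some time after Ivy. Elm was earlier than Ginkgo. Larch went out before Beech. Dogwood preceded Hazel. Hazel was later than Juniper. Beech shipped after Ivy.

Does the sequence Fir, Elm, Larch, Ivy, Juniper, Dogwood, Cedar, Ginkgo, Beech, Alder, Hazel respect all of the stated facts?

no

The constraints require Larch before Fir, but in the proposed sequence Fir appears ahead of Larch. That one violation is enough.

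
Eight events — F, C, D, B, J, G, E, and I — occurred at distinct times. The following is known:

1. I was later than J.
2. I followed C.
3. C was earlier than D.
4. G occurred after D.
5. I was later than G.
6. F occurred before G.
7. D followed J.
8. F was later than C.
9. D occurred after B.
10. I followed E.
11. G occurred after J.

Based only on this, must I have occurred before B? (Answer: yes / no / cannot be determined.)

no

Tracing the constraints gives B → D → G → I, so B must come before I.
That means I cannot be before B.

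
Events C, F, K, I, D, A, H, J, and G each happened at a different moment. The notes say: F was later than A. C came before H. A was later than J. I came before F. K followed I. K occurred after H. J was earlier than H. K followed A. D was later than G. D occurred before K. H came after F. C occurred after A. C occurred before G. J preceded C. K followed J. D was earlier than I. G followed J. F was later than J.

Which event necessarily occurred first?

J

J has a chain of constraints placing it before every other event, so J must be first.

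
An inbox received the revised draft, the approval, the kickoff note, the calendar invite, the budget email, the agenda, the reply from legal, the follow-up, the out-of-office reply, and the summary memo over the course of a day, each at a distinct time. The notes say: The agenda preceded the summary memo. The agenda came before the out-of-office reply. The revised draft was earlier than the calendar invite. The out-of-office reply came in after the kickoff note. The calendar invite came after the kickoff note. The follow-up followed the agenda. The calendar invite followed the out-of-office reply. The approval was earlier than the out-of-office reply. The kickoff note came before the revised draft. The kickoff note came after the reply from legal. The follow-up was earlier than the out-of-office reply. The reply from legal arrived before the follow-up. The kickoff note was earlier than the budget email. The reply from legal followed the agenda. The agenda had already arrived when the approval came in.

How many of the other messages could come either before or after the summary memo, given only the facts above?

Forced before the summary memo: the agenda.
That leaves the approval, the budget email, the calendar invite, the follow-up, the kickoff note, the out-of-office reply, the reply from legal, and the revised draft with no forced order relative to the summary memo — 8.

8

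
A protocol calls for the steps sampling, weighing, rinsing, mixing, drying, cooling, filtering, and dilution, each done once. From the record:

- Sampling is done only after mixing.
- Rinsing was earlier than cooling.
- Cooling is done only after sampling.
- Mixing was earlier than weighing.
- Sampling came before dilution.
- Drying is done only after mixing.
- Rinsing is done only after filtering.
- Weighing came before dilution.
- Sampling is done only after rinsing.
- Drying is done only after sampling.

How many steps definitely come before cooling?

Directly stated before cooling: rinsing and sampling.
Filtering reaches cooling via filtering → rinsing → cooling.
Mixing reaches cooling via mixing → sampling → cooling.
That's filtering, mixing, rinsing, and sampling — 4 in all.

4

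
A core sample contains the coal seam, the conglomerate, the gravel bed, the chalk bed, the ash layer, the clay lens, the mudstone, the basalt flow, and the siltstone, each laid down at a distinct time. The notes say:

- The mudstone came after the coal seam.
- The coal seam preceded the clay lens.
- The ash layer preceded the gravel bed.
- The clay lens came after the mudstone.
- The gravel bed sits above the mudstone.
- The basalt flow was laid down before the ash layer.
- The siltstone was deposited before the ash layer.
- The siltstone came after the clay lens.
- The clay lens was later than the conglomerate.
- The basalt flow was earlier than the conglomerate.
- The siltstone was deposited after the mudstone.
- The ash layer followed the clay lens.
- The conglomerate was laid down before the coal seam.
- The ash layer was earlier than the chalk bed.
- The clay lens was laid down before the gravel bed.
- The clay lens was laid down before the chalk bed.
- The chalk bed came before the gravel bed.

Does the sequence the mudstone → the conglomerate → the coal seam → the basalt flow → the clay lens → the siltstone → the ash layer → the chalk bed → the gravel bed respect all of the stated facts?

The constraints require the coal seam before the mudstone, but in the proposed sequence the mudstone appears ahead of the coal seam. That one violation is enough.

no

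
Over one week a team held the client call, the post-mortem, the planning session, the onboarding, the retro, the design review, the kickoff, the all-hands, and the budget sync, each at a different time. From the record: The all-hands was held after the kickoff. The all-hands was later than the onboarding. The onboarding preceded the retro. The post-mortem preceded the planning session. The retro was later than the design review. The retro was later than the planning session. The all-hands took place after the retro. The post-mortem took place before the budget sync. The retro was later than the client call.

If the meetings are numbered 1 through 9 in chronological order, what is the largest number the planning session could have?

7

The planning session must come before the all-hands and the retro — 2 meetings forced after it.
Everything else can be placed before the planning session in some valid order, so the planning session can sit as late as position 9 − 2 = 7.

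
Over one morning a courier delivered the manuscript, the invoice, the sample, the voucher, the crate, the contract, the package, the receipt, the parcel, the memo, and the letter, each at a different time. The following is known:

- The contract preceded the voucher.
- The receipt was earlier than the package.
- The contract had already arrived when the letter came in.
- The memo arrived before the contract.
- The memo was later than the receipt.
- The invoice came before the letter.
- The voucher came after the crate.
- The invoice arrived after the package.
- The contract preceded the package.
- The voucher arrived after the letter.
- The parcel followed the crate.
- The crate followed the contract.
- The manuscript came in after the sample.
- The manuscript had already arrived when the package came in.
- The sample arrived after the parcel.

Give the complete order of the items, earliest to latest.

The constraints fix every adjacent pair, so only one ordering works:
the receipt → the memo → the contract → the crate → the parcel → the sample → the manuscript → the package → the invoice → the letter → the voucher.

the receipt, the memo, the contract, the crate, the parcel, the sample, the manuscript, the package, the invoice, the letter, the voucher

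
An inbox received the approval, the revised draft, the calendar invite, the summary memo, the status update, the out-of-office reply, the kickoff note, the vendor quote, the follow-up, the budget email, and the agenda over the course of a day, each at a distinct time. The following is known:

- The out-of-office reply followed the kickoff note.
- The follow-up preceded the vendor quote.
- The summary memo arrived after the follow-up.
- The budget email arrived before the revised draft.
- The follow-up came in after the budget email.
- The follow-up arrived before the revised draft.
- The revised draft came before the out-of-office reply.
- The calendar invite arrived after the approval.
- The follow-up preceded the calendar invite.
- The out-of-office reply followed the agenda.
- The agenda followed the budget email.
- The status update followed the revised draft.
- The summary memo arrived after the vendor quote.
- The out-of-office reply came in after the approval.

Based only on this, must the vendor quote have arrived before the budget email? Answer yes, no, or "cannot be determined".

Tracing the constraints gives the budget email → the follow-up → the vendor quote, so the budget email must come before the vendor quote.
That means the vendor quote cannot be before the budget email.

no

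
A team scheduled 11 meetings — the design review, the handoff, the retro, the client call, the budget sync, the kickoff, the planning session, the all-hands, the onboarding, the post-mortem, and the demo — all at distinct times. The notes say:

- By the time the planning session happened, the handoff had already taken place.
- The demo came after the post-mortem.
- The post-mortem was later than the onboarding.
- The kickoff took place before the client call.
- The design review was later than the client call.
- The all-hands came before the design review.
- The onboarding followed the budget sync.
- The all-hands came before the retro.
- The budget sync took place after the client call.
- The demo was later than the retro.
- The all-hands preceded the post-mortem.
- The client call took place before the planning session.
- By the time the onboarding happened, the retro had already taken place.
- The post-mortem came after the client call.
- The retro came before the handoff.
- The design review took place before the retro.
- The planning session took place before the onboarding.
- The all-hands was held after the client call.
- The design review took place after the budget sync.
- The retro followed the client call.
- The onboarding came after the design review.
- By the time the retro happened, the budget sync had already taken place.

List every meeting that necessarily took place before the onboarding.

the all-hands, the budget sync, the client call, the design review, the handoff, the kickoff, the planning session, the retro

Directly stated before the onboarding: the budget sync, the design review, the planning session, and the retro.
The all-hands reaches the onboarding via the all-hands → the design review → the onboarding.
The client call reaches the onboarding via the client call → the retro → the onboarding.
The handoff reaches the onboarding via the handoff → the planning session → the onboarding.
Likewise the kickoff reaches the onboarding by chaining the stated constraints.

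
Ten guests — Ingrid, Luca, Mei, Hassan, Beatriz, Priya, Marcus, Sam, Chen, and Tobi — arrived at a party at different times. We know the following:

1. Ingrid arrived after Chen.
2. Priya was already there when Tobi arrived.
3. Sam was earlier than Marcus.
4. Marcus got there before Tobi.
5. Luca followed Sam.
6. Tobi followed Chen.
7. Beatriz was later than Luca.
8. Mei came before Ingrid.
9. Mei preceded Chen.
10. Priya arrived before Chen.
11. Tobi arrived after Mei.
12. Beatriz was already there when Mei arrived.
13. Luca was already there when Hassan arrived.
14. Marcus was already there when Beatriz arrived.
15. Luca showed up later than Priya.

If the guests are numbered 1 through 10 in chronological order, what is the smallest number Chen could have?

7

Beatriz, Luca, Marcus, Mei, Priya, and Sam must all come before Chen — 6 forced predecessors.
Nothing else is forced ahead of Chen, so their earliest slot is position 6 + 1 = 7.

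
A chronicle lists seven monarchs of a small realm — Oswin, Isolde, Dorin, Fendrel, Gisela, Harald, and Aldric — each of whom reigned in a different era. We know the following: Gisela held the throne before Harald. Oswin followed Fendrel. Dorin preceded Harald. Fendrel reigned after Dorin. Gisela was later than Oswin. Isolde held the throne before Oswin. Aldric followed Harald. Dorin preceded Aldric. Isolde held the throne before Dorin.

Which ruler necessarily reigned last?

Every other ruler has a chain of constraints placing them before Aldric, so Aldric is last.

Aldric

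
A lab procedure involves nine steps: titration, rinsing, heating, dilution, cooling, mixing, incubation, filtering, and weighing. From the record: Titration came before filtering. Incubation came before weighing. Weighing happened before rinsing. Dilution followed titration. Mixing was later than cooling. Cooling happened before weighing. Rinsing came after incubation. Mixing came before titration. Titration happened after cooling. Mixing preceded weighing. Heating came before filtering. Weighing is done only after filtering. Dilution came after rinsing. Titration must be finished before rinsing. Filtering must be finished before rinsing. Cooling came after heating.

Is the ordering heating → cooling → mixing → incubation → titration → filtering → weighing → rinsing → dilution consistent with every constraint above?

yes

Check each stated constraint against the proposed order — e.g. cooling is ahead of weighing; heating is ahead of filtering. Every pair is in the required order; nothing is violated.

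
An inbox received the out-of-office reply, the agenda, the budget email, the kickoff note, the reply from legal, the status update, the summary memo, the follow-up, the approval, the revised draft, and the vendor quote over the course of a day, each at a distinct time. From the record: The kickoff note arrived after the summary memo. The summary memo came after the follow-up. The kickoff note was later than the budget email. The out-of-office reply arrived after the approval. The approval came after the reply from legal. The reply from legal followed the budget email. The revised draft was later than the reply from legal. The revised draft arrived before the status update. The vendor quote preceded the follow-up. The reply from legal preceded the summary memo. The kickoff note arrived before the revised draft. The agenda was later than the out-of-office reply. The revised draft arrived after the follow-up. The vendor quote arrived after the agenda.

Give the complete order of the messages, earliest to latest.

The constraints fix every adjacent pair, so only one ordering works:
the budget email → the reply from legal → the approval → the out-of-office reply → the agenda → the vendor quote → the follow-up → the summary memo → the kickoff note → the revised draft → the status update.

the budget email, the reply from legal, the approval, the out-of-office reply, the agenda, the vendor quote, the follow-up, the summary memo, the kickoff note, the revised draft, the status update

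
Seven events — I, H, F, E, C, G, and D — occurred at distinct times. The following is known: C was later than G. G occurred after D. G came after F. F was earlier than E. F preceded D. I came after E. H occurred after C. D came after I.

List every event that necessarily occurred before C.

D, E, F, G, I

Directly stated before C: G.
D reaches C via D → G → C.
E reaches C via E → I → D → G → C.
F reaches C via F → G → C.
Likewise I reaches C by chaining the stated constraints.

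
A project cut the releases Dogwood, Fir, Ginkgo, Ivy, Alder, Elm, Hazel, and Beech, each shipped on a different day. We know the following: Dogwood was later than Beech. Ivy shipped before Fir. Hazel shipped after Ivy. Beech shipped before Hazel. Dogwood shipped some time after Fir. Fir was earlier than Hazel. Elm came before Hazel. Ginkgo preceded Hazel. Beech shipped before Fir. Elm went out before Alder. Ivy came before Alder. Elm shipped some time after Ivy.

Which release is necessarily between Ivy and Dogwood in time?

Tracing the constraints gives Ivy → Fir → Dogwood, so Fir sits after Ivy and before Dogwood.
No other release is forced both after Ivy and before Dogwood.

Fir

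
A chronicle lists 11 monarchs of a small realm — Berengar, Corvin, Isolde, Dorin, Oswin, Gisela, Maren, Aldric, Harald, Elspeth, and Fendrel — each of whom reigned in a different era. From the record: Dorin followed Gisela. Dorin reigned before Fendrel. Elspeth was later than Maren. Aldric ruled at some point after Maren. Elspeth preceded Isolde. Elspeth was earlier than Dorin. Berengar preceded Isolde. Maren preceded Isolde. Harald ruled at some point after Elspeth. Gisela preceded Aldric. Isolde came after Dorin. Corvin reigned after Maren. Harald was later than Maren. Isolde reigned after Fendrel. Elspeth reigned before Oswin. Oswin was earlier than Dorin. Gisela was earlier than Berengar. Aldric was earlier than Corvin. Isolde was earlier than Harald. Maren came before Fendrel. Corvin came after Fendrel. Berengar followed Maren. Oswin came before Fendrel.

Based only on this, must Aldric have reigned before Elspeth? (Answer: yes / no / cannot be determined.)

cannot be determined

No chain of stated constraints runs from Aldric to Elspeth, and none runs from Elspeth to Aldric either.
So the relative order of Aldric and Elspeth is not fixed by the given facts.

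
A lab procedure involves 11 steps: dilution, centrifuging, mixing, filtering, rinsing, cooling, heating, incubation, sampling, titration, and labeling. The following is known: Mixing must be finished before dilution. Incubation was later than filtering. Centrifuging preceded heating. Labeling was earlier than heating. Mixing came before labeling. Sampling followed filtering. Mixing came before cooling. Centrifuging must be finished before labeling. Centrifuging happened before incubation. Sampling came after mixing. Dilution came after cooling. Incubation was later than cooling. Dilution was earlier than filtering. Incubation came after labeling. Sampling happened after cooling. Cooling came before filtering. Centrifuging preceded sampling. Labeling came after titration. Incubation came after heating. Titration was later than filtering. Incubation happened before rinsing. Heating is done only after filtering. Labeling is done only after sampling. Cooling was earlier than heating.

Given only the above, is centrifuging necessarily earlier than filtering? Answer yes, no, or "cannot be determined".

No chain of stated constraints runs from centrifuging to filtering, and none runs from filtering to centrifuging either.
So the relative order of centrifuging and filtering is not fixed by the given facts.

cannot be determined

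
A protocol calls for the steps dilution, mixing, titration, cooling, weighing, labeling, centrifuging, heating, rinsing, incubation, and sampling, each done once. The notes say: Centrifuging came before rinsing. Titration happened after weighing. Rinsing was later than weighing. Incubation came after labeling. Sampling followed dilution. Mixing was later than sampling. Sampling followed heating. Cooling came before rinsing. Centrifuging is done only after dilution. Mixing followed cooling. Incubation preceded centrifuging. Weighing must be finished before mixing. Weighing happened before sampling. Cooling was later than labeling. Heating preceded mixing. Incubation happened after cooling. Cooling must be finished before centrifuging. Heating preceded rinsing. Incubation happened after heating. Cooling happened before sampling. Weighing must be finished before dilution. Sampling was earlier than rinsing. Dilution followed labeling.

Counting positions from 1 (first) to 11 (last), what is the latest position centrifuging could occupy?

10

Centrifuging must come before rinsing — 1 step forced after it.
Everything else can be placed before centrifuging in some valid order, so centrifuging can sit as late as position 11 − 1 = 10.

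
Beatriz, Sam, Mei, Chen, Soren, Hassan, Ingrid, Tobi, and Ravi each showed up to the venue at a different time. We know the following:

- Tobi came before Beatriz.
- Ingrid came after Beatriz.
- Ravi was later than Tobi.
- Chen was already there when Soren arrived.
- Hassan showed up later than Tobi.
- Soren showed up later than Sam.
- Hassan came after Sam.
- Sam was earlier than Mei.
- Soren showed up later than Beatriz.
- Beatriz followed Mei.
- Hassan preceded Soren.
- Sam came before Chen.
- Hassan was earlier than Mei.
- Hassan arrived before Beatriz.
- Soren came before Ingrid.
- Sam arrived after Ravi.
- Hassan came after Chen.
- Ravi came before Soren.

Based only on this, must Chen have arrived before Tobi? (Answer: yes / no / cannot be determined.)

no

Tracing the constraints gives Tobi → Ravi → Sam → Chen, so Tobi must come before Chen.
That means Chen cannot be before Tobi.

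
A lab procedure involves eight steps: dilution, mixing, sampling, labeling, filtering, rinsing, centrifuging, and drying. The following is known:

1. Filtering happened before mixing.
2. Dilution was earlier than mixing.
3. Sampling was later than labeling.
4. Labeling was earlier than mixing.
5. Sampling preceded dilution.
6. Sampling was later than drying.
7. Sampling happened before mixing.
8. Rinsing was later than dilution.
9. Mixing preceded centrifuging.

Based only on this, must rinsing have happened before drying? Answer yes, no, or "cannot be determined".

Tracing the constraints gives drying → sampling → dilution → rinsing, so drying must come before rinsing.
That means rinsing cannot be before drying.

no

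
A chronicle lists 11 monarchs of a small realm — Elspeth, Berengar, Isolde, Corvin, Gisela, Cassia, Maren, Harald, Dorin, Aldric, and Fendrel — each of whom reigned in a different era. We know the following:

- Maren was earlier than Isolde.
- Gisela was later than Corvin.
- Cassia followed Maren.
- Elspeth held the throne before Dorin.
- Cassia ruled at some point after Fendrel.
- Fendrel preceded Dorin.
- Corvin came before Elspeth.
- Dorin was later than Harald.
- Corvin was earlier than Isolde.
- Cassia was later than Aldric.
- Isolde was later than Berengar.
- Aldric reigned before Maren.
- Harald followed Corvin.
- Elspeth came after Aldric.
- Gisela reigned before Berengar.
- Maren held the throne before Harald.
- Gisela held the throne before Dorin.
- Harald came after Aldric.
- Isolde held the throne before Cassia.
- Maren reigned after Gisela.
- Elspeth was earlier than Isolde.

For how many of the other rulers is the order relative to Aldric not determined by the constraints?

Forced after Aldric: Cassia, Dorin, Elspeth, Harald, Isolde, and Maren.
That leaves Berengar, Corvin, Fendrel, and Gisela with no forced order relative to Aldric — 4.

4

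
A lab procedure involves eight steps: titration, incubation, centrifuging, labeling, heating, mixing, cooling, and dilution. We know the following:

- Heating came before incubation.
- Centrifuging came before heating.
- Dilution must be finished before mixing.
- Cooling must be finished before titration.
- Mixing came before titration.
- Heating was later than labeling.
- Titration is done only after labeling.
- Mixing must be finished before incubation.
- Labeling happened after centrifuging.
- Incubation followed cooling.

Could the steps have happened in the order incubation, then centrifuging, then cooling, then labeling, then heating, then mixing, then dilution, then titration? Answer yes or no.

no

The constraints require dilution before mixing, but in the proposed sequence mixing appears ahead of dilution. That one violation is enough.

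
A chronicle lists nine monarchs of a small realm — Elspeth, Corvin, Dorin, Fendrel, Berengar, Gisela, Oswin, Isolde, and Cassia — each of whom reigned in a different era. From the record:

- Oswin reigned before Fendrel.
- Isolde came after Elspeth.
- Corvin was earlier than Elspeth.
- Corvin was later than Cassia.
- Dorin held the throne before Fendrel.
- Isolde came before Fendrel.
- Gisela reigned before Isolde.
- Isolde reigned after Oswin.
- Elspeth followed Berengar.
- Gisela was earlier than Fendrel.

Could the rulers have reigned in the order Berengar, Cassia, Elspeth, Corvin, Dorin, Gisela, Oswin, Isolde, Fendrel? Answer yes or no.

The constraints require Corvin before Elspeth, but in the proposed sequence Elspeth appears ahead of Corvin. That one violation is enough.

no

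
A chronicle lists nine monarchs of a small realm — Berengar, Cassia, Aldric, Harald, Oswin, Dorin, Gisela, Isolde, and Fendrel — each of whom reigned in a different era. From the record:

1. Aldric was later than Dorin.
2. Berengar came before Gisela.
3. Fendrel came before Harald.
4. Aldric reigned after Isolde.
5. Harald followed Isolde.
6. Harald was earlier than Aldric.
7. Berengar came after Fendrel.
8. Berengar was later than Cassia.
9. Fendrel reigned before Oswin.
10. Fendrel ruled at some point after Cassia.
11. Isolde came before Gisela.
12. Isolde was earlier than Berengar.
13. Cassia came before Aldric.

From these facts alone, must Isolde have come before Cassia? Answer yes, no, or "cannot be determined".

cannot be determined

No chain of stated constraints runs from Isolde to Cassia, and none runs from Cassia to Isolde either.
So the relative order of Isolde and Cassia is not fixed by the given facts.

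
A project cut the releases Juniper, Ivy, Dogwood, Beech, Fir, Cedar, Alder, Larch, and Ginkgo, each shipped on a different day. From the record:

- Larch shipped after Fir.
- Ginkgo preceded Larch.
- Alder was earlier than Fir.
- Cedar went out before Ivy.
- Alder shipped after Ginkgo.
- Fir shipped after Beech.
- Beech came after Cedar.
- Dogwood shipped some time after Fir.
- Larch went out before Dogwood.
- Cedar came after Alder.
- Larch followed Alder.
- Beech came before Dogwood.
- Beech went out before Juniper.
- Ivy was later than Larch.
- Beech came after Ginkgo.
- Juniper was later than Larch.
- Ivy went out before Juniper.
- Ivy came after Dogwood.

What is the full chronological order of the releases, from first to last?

The constraints fix every adjacent pair, so only one ordering works:
Ginkgo → Alder → Cedar → Beech → Fir → Larch → Dogwood → Ivy → Juniper.

Ginkgo, Alder, Cedar, Beech, Fir, Larch, Dogwood, Ivy, Juniper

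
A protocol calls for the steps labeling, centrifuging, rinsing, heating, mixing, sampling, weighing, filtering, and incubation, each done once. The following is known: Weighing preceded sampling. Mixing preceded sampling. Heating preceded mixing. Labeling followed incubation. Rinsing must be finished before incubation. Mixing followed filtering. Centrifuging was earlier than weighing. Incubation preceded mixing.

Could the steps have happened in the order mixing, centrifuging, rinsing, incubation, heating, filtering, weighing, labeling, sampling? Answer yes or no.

no

The constraints require heating before mixing, but in the proposed sequence mixing appears ahead of heating. That one violation is enough.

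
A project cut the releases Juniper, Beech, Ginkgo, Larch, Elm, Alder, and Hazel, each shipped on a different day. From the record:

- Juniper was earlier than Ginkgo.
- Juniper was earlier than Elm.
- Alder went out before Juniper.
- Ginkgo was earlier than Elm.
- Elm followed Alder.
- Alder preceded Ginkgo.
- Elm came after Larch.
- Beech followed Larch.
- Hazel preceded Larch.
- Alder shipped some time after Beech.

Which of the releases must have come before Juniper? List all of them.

Alder, Beech, Hazel, Larch

Directly stated before Juniper: Alder.
Beech reaches Juniper via Beech → Alder → Juniper.
Hazel reaches Juniper via Hazel → Larch → Beech → Alder → Juniper.
Larch reaches Juniper via Larch → Beech → Alder → Juniper.
No chain forces Elm (or any of the others) ahead of Juniper.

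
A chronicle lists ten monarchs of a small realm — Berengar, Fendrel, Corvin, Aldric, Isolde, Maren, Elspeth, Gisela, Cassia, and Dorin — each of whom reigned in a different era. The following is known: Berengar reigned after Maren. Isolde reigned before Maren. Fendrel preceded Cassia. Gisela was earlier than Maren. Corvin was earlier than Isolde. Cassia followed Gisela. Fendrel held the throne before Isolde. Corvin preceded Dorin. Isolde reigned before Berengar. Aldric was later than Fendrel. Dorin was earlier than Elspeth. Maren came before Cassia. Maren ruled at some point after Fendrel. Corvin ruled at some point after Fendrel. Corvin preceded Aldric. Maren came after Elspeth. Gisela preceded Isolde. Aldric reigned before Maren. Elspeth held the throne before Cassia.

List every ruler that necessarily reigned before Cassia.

Aldric, Corvin, Dorin, Elspeth, Fendrel, Gisela, Isolde, Maren

Directly stated before Cassia: Elspeth, Fendrel, Gisela, and Maren.
Aldric reaches Cassia via Aldric → Maren → Cassia.
Corvin reaches Cassia via Corvin → Isolde → Maren → Cassia.
Dorin reaches Cassia via Dorin → Elspeth → Cassia.
Likewise Isolde reaches Cassia by chaining the stated constraints.
No chain forces Berengar ahead of Cassia.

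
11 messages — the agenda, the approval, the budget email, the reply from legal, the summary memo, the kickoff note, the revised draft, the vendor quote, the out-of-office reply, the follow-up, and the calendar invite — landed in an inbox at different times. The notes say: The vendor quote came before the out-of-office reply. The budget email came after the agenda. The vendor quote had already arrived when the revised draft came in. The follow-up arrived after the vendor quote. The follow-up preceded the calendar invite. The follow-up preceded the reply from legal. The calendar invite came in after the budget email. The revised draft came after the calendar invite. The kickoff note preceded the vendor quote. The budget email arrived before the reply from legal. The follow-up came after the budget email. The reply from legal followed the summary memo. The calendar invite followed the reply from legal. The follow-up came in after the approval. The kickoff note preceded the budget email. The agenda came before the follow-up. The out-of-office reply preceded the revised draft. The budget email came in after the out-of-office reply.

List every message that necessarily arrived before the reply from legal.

Directly stated before the reply from legal: the budget email, the follow-up, and the summary memo.
The agenda reaches the reply from legal via the agenda → the follow-up → the reply from legal.
The approval reaches the reply from legal via the approval → the follow-up → the reply from legal.
The kickoff note reaches the reply from legal via the kickoff note → the budget email → the reply from legal.
Likewise the out-of-office reply and the vendor quote each reach the reply from legal by chaining the stated constraints.

the agenda, the approval, the budget email, the follow-up, the kickoff note, the out-of-office reply, the summary memo, the vendor quote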